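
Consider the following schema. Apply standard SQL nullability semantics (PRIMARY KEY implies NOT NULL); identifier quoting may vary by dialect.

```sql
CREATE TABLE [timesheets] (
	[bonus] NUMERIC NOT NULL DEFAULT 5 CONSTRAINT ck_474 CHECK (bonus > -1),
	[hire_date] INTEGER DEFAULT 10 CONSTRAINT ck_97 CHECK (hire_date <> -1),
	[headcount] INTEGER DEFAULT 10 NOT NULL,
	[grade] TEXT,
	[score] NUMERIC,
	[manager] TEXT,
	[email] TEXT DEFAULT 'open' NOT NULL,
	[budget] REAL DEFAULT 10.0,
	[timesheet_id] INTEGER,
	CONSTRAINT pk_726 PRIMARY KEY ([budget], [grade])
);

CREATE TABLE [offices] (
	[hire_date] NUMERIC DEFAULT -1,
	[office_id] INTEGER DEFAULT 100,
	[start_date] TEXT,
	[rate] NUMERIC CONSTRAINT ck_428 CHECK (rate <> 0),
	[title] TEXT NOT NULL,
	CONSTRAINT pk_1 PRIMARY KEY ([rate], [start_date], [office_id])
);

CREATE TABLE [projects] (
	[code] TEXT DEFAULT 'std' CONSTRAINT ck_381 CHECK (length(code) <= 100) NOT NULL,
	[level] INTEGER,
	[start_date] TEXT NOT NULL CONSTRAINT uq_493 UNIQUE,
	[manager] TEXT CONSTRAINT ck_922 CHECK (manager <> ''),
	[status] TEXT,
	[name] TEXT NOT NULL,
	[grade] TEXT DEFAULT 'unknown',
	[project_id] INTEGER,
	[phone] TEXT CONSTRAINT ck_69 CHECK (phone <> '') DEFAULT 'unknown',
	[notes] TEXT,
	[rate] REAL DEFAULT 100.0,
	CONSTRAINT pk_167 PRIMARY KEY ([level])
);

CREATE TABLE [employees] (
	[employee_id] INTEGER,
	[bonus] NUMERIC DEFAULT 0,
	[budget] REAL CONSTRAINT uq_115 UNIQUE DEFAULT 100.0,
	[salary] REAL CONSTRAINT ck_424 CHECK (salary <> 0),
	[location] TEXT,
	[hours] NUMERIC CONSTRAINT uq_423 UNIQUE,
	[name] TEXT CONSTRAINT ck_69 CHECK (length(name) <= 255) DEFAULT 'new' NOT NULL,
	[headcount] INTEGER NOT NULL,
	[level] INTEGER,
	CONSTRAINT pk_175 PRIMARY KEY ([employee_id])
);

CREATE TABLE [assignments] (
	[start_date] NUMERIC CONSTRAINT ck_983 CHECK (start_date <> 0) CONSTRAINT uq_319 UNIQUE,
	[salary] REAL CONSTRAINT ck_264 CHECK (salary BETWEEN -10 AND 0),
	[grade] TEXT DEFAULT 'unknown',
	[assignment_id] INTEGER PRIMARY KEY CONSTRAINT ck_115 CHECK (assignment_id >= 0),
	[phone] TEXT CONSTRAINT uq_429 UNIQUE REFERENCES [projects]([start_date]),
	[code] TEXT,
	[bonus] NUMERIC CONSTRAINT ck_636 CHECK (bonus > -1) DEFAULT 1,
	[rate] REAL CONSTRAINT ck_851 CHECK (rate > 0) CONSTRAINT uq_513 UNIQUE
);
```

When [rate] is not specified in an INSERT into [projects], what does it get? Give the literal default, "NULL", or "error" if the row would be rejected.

rate has an explicit DEFAULT 100.0.
When the column is omitted from an INSERT, that default is used.

100.0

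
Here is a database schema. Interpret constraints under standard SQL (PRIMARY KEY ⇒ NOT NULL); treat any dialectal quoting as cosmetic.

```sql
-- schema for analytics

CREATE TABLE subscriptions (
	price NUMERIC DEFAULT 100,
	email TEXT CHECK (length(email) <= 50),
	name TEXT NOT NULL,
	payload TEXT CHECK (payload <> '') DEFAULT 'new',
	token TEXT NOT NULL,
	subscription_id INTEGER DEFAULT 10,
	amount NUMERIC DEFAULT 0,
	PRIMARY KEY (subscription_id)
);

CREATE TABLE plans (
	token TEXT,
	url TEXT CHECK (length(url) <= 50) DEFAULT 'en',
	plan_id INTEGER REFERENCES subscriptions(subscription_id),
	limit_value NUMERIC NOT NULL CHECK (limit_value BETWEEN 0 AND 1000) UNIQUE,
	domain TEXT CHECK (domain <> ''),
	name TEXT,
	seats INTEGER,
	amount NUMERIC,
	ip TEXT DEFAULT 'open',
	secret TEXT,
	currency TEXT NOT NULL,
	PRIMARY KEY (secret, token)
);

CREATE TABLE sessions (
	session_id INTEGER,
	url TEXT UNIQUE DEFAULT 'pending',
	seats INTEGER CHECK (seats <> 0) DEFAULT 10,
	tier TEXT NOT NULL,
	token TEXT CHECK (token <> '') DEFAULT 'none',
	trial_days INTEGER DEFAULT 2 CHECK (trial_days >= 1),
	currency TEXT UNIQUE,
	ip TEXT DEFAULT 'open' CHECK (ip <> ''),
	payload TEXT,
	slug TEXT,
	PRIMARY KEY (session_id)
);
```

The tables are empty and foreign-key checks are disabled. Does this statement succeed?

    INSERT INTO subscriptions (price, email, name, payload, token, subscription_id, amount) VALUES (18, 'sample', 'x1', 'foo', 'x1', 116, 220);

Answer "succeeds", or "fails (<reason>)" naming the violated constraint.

NOT NULL columns: name is supplied; subscription_id is supplied; token is supplied.
CHECK constraints: 'sample' satisfies (length(email) <= 50); 'foo' satisfies (payload <> '').
No constraint is violated.

succeeds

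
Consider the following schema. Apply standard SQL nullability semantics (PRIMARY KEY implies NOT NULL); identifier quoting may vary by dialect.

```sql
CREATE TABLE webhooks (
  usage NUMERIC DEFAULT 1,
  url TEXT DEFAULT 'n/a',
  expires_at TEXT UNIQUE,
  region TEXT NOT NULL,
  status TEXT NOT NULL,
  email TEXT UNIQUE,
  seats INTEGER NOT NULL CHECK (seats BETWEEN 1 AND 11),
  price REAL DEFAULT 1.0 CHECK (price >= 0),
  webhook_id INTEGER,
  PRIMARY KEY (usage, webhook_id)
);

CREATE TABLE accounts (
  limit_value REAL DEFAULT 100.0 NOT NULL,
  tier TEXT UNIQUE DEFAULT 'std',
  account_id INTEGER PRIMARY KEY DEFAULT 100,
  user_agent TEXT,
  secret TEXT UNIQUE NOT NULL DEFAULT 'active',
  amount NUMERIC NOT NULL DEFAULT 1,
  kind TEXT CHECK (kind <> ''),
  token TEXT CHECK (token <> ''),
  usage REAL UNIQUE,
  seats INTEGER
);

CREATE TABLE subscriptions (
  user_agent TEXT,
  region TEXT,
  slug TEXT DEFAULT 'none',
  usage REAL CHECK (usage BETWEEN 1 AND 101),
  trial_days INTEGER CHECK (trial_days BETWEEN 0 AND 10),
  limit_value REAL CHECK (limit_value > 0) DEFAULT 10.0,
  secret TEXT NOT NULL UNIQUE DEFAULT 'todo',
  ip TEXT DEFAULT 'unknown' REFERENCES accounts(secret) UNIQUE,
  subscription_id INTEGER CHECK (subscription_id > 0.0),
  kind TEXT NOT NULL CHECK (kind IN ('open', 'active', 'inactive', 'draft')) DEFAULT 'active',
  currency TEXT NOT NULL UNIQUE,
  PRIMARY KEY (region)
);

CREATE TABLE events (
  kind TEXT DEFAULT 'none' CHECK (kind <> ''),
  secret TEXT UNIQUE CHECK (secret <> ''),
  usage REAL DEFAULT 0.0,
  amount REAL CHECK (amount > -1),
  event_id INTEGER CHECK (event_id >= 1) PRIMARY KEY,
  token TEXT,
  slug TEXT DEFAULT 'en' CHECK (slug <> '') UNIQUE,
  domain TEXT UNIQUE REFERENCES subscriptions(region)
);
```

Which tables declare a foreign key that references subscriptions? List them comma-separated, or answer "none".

events

- events.domain references subscriptions(region).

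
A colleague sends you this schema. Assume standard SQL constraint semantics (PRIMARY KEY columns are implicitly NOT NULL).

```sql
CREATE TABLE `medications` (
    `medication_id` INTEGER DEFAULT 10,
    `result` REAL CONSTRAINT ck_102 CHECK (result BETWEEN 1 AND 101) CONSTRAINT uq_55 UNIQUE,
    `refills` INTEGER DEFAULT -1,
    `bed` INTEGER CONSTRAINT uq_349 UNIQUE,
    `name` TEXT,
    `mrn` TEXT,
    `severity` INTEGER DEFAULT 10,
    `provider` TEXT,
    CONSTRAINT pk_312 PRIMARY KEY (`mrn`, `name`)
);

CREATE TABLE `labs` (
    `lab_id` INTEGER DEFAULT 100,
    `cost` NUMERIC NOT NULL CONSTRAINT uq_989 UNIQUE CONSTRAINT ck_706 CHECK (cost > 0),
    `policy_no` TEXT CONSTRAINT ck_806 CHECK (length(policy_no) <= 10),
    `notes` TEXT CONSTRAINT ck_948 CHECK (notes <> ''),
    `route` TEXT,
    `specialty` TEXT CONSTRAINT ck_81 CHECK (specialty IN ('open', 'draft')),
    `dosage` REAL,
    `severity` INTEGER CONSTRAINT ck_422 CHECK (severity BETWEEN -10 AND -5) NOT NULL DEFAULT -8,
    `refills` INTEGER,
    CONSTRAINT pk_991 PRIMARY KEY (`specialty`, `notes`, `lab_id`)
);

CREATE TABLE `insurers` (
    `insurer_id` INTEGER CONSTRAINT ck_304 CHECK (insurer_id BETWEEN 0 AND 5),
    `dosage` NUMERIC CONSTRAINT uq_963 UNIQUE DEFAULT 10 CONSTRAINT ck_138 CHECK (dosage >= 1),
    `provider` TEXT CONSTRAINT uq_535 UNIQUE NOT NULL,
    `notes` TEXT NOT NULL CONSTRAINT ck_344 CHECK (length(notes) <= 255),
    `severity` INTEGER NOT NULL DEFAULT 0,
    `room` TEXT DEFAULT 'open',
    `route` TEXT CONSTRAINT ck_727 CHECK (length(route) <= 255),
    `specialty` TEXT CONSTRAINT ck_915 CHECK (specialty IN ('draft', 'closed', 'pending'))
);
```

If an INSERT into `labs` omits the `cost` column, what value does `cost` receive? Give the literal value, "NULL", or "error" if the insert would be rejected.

error

cost has no DEFAULT clause.
Omitting it would insert NULL, but it is declared NOT NULL, so the INSERT fails.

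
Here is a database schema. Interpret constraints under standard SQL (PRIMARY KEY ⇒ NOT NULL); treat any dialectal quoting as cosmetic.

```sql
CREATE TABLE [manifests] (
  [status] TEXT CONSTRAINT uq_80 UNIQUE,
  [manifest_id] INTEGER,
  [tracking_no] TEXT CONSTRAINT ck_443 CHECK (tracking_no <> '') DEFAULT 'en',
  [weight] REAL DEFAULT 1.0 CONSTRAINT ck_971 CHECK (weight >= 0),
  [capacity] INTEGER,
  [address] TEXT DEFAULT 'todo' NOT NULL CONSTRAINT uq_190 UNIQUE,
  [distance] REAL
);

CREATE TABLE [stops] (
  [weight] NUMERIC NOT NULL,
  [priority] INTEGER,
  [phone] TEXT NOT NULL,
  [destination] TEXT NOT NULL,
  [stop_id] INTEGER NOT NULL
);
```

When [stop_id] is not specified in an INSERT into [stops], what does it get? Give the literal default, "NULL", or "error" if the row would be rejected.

error

stop_id has no DEFAULT clause.
Omitting it would insert NULL, but it is declared NOT NULL, so the INSERT fails.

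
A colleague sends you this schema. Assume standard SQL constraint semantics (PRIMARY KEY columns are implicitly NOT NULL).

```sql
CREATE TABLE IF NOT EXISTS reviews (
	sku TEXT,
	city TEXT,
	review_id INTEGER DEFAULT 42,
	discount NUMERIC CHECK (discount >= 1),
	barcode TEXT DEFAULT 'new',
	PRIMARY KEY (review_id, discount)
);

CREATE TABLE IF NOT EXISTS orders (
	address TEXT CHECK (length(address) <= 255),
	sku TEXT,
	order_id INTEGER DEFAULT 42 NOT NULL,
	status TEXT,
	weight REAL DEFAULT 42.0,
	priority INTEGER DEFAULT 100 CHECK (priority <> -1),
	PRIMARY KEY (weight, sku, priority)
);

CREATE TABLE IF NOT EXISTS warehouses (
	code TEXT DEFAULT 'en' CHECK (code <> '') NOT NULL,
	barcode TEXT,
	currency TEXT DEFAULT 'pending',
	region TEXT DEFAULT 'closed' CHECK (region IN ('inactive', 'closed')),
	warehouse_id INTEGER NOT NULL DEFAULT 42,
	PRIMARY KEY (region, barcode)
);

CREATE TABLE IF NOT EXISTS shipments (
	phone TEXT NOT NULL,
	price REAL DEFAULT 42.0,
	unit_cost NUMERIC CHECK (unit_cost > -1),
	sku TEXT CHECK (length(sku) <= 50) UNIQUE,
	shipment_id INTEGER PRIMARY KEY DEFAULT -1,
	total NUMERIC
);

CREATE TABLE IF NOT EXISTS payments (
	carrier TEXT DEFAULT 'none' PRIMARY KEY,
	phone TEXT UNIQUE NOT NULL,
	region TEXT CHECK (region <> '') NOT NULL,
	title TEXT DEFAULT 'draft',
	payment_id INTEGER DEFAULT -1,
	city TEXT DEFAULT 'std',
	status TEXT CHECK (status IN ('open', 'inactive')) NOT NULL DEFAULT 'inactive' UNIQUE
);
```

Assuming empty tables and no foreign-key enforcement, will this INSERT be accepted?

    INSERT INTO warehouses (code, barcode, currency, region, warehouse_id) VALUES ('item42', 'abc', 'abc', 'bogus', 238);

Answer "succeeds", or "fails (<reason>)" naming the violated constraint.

fails (CHECK on region)

The value 'bogus' for region violates CHECK (region IN ('inactive', 'closed')).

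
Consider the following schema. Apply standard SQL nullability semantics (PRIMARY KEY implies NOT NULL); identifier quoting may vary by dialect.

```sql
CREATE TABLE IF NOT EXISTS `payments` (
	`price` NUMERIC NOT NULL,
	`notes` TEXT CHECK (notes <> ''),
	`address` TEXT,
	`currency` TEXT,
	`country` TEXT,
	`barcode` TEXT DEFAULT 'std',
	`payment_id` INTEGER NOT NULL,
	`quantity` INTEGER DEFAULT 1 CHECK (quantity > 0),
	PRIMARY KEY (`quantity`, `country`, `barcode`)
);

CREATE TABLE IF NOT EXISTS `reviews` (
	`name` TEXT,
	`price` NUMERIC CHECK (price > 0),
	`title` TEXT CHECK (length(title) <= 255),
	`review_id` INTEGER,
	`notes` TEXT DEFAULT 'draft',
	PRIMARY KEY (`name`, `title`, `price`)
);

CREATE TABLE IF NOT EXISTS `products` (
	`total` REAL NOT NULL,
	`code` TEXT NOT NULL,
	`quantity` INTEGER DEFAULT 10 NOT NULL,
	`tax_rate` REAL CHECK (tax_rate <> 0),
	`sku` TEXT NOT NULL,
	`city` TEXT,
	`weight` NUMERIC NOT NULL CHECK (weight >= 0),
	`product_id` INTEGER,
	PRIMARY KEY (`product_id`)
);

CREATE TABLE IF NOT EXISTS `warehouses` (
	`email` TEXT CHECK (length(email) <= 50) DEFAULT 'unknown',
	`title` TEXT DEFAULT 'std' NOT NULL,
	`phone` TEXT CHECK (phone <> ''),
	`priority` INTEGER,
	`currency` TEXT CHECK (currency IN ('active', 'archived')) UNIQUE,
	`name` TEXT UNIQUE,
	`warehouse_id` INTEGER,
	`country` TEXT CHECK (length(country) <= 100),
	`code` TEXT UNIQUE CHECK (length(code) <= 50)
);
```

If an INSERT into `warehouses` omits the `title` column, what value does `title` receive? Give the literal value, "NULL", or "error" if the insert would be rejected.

'std'

title has an explicit DEFAULT 'std'.
When the column is omitted from an INSERT, that default is used.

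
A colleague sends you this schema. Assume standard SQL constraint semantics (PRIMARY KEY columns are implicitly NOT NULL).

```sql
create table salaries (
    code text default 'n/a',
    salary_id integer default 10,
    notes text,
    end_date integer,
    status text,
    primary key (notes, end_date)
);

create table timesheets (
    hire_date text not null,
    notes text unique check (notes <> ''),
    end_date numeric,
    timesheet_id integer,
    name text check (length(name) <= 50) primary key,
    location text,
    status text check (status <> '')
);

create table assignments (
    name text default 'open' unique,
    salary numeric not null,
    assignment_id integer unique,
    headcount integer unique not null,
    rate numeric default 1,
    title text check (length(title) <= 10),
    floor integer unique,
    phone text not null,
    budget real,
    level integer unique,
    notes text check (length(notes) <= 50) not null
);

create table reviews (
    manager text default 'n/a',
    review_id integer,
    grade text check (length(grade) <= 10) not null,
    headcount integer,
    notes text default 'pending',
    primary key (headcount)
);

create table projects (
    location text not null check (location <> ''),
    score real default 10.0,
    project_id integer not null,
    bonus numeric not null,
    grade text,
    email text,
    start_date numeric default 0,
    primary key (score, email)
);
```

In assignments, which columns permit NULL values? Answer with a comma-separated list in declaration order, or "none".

name, assignment_id, rate, title, floor, budget, level

- name: UNIQUE does not imply NOT NULL → nullable.
- salary: declared NOT NULL → not nullable.
- assignment_id: UNIQUE does not imply NOT NULL → nullable.
- headcount: declared NOT NULL → not nullable.
- rate: DEFAULT only fills an omitted column; an explicit NULL is still allowed → nullable.
- title: CHECK does not forbid NULL (a CHECK constraint passes when its expression is NULL) → nullable.
- floor: UNIQUE does not imply NOT NULL → nullable.
- phone: declared NOT NULL → not nullable.
- budget: no NOT NULL constraint applies → nullable.
- level: UNIQUE does not imply NOT NULL → nullable.
- notes: declared NOT NULL → not nullable.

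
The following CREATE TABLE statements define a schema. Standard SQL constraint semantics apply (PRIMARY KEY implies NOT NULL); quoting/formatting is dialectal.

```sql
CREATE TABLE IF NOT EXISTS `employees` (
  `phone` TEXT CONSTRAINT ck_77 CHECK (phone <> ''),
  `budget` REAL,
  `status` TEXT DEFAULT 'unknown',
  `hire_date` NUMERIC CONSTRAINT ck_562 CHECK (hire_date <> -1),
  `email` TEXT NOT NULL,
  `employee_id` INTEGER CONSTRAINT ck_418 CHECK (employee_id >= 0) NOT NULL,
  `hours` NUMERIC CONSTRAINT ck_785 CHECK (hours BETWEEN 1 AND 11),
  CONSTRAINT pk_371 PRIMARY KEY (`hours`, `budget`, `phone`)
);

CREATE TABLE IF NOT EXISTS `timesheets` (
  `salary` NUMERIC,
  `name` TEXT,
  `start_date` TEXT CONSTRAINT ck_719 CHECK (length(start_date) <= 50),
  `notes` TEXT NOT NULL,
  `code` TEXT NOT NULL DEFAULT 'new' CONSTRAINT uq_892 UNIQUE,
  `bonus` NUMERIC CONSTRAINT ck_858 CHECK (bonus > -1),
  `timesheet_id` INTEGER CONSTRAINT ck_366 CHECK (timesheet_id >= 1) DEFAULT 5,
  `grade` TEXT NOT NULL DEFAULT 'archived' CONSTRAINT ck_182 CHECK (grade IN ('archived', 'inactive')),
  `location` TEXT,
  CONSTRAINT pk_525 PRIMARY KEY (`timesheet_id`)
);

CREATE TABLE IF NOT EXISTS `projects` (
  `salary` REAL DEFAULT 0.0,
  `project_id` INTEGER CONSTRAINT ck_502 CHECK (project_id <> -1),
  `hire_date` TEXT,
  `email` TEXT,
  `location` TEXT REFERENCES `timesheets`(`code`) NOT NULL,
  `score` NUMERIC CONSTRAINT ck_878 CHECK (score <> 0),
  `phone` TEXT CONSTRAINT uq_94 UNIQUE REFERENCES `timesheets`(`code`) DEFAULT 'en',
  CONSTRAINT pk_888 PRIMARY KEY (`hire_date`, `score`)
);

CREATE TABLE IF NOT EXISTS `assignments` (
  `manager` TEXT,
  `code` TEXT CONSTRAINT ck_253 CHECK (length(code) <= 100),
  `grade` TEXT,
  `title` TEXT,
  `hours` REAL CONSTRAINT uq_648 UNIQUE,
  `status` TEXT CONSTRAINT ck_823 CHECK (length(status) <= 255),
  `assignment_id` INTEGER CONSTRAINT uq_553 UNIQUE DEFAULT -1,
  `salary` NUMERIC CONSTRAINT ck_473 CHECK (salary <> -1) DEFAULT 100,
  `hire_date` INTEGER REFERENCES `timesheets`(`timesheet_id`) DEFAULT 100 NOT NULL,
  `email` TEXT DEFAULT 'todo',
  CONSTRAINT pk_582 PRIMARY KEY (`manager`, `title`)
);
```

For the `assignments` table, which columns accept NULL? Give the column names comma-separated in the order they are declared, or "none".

- manager: part of the PRIMARY KEY, which implies NOT NULL → not nullable.
- code: CHECK does not forbid NULL (a CHECK constraint passes when its expression is NULL) → nullable.
- grade: no NOT NULL constraint applies → nullable.
- title: part of the PRIMARY KEY, which implies NOT NULL → not nullable.
- hours: UNIQUE does not imply NOT NULL → nullable.
- status: CHECK does not forbid NULL (a CHECK constraint passes when its expression is NULL) → nullable.
- assignment_id: UNIQUE does not imply NOT NULL → nullable.
- salary: CHECK does not forbid NULL (a CHECK constraint passes when its expression is NULL) → nullable.
- hire_date: declared NOT NULL → not nullable.
- email: DEFAULT only fills an omitted column; an explicit NULL is still allowed → nullable.

code, grade, hours, status, assignment_id, salary, email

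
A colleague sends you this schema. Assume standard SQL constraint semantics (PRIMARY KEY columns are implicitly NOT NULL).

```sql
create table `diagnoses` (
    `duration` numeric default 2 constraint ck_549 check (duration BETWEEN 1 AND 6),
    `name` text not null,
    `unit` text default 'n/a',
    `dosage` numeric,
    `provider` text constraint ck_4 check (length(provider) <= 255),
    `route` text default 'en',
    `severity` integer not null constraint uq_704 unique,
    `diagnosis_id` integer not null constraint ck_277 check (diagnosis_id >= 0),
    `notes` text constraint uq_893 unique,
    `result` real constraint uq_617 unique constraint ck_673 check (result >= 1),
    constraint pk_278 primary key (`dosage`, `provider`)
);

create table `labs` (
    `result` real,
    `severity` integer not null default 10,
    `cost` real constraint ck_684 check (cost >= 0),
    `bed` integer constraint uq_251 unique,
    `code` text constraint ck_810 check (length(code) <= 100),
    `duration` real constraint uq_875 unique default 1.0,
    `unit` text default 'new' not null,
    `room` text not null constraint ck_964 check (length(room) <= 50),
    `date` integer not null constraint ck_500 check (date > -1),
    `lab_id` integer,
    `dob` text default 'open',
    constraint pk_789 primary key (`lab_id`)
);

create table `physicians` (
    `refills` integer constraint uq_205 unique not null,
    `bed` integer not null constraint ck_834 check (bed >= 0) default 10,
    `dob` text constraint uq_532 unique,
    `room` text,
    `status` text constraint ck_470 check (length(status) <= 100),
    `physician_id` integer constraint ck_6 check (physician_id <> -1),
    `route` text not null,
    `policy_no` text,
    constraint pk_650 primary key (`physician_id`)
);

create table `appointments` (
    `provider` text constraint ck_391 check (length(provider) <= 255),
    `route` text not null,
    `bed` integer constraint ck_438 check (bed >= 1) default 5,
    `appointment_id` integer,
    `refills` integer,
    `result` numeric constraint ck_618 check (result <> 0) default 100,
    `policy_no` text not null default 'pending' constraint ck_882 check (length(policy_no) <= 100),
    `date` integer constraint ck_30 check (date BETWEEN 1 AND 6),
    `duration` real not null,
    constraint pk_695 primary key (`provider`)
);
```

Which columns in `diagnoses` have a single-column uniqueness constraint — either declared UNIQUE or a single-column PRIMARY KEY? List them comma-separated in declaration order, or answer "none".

severity, notes, result

- duration: no UNIQUE or single-column PK constraint.
- name: no UNIQUE or single-column PK constraint.
- unit: no UNIQUE or single-column PK constraint.
- dosage: part of a composite PRIMARY KEY — only the tuple is unique, not this column on its own.
- provider: part of a composite PRIMARY KEY — only the tuple is unique, not this column on its own.
- route: no UNIQUE or single-column PK constraint.
- severity: declared UNIQUE → unique.
- diagnosis_id: no UNIQUE or single-column PK constraint.
- notes: declared UNIQUE → unique.
- result: declared UNIQUE → unique.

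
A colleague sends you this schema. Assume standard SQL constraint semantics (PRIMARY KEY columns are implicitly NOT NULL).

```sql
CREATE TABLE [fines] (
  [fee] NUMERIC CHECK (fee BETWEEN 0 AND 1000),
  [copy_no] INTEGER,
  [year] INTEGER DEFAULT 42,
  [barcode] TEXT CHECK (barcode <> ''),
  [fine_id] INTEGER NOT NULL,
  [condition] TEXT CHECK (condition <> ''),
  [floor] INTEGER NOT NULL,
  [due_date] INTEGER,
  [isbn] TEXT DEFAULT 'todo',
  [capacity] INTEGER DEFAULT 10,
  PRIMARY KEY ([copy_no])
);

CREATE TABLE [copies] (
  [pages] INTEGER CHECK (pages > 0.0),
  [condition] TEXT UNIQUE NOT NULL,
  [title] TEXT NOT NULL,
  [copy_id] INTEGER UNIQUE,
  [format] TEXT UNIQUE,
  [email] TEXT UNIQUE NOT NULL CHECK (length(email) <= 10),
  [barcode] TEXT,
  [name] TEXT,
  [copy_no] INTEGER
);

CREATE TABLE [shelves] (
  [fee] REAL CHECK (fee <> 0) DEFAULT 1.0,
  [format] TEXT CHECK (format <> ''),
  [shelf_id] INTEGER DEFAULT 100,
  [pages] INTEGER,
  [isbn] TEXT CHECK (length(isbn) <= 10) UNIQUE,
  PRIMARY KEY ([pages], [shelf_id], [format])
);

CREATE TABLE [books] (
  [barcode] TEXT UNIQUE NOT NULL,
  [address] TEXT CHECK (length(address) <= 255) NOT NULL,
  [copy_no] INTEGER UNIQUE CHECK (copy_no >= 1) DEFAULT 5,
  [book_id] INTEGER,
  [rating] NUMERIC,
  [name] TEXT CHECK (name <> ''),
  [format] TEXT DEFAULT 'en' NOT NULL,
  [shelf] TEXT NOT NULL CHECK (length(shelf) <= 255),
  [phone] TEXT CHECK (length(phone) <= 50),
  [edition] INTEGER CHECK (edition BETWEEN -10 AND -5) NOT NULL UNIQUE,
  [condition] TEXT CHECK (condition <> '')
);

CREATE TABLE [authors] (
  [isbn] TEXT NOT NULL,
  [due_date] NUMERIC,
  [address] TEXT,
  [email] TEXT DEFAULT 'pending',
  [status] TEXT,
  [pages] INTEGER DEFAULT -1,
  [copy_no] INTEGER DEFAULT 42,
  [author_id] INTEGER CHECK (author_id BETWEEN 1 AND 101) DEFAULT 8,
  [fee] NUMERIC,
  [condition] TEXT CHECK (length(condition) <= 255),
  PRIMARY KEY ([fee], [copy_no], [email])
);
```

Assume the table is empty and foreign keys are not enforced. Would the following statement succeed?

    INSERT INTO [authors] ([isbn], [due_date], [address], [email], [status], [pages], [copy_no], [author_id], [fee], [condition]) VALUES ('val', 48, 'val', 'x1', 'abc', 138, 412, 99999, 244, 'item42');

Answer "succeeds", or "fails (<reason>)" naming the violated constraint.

fails (CHECK on author_id)

The value 99999 for author_id violates CHECK (author_id BETWEEN 1 AND 101).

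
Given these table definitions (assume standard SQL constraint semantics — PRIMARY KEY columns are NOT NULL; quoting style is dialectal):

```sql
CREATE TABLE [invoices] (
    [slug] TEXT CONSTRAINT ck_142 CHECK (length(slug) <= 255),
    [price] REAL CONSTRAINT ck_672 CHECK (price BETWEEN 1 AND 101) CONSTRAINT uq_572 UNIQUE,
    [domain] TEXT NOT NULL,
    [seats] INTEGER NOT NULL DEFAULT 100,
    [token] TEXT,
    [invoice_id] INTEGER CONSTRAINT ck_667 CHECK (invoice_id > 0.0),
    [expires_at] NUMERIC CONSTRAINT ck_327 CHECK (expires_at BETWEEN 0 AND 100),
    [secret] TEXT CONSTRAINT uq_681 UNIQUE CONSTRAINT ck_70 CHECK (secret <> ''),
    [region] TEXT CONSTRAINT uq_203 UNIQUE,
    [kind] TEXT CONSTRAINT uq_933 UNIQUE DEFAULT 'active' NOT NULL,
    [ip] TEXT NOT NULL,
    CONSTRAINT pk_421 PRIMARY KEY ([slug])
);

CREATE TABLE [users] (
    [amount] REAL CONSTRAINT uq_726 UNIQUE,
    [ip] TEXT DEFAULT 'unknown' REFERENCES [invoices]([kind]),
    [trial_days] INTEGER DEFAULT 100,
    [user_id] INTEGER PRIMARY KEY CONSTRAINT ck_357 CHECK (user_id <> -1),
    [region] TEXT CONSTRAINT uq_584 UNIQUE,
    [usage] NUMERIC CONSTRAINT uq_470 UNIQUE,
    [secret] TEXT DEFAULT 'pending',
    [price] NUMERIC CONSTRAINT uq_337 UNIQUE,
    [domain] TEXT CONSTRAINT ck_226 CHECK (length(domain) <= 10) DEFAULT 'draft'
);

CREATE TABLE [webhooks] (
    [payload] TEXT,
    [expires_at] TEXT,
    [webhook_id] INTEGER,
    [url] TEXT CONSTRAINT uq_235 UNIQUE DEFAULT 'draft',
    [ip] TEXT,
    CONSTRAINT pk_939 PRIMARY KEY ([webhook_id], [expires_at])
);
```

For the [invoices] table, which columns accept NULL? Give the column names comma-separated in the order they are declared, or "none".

price, token, invoice_id, expires_at, secret, region

- slug: part of the PRIMARY KEY, which implies NOT NULL → not nullable.
- price: CHECK does not forbid NULL (a CHECK constraint passes when its expression is NULL) → nullable.
- domain: declared NOT NULL → not nullable.
- seats: declared NOT NULL → not nullable.
- token: no NOT NULL constraint applies → nullable.
- invoice_id: CHECK does not forbid NULL (a CHECK constraint passes when its expression is NULL) → nullable.
- expires_at: CHECK does not forbid NULL (a CHECK constraint passes when its expression is NULL) → nullable.
- secret: CHECK does not forbid NULL (a CHECK constraint passes when its expression is NULL) → nullable.
- region: UNIQUE does not imply NOT NULL → nullable.
- kind: declared NOT NULL → not nullable.
- ip: declared NOT NULL → not nullable.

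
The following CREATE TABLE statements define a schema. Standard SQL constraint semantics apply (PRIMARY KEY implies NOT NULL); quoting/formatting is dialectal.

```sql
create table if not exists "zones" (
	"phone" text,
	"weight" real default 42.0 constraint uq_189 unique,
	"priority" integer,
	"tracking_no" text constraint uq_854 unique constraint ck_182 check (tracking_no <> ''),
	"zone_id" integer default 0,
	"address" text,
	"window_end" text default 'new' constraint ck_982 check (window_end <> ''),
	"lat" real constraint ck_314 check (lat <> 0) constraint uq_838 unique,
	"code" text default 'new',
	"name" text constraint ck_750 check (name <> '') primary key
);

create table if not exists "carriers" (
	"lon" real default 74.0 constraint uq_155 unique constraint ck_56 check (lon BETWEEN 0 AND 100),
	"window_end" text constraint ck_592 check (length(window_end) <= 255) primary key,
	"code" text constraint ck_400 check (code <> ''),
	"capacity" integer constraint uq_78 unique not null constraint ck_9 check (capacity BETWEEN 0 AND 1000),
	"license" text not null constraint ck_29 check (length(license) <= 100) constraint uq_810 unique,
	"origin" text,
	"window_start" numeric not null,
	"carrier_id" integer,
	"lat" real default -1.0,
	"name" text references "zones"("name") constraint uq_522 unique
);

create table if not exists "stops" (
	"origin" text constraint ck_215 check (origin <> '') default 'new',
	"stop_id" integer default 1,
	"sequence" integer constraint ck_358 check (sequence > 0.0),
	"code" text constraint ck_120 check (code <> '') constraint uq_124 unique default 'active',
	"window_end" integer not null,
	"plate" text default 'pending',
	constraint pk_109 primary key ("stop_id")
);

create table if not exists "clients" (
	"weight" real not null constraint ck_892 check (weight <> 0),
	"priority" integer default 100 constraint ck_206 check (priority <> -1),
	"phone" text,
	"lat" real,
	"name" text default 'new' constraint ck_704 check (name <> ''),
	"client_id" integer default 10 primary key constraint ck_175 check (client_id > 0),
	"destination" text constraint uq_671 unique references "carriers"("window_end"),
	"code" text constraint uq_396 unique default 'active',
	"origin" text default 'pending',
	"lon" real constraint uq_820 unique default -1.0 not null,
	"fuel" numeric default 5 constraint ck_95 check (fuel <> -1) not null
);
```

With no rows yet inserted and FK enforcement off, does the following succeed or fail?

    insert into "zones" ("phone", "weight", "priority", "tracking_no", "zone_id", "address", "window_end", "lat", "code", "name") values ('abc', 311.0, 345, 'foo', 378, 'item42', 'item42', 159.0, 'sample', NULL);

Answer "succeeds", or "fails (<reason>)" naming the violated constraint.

name is explicitly set to NULL, but name is part of the PRIMARY KEY (implied NOT NULL).

fails (NOT NULL on name)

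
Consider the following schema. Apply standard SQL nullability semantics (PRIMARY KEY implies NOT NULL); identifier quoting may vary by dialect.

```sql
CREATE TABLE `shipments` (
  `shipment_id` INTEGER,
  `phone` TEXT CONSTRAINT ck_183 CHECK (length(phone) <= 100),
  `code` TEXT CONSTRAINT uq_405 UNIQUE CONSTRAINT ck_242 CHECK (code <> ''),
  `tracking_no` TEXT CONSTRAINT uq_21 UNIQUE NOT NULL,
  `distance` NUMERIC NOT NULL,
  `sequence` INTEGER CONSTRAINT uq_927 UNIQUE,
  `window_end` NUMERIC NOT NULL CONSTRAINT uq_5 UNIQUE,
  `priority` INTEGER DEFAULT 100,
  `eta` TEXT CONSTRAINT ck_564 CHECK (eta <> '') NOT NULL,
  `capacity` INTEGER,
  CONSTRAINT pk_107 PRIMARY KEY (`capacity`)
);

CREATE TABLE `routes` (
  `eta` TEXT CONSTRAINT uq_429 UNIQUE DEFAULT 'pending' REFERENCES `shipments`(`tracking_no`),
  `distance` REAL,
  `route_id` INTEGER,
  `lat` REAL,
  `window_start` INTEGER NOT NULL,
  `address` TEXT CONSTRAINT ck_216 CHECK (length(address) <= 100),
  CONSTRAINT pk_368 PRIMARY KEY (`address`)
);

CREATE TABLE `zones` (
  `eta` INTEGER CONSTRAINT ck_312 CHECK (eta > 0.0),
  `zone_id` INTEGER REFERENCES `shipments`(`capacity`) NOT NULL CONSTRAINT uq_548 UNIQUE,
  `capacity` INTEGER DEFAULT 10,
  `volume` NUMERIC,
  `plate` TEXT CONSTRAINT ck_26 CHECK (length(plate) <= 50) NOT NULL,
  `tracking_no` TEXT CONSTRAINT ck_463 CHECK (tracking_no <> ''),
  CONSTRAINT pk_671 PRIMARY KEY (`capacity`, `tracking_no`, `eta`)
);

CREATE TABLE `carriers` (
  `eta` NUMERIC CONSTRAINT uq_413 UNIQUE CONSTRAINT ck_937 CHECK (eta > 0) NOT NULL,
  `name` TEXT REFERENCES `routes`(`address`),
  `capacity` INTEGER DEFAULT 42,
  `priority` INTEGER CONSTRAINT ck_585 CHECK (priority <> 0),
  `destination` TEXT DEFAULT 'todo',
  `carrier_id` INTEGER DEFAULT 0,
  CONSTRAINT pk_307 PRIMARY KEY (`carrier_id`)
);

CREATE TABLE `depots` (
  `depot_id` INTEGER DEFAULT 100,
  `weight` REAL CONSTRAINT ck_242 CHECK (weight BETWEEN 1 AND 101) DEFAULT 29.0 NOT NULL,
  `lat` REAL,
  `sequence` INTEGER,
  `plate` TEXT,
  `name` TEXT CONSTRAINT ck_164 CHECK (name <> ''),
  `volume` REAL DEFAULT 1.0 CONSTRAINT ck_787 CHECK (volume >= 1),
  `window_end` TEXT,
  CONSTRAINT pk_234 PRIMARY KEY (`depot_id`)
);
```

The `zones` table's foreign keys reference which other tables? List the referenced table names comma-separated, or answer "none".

- zone_id REFERENCES shipments(capacity).

shipments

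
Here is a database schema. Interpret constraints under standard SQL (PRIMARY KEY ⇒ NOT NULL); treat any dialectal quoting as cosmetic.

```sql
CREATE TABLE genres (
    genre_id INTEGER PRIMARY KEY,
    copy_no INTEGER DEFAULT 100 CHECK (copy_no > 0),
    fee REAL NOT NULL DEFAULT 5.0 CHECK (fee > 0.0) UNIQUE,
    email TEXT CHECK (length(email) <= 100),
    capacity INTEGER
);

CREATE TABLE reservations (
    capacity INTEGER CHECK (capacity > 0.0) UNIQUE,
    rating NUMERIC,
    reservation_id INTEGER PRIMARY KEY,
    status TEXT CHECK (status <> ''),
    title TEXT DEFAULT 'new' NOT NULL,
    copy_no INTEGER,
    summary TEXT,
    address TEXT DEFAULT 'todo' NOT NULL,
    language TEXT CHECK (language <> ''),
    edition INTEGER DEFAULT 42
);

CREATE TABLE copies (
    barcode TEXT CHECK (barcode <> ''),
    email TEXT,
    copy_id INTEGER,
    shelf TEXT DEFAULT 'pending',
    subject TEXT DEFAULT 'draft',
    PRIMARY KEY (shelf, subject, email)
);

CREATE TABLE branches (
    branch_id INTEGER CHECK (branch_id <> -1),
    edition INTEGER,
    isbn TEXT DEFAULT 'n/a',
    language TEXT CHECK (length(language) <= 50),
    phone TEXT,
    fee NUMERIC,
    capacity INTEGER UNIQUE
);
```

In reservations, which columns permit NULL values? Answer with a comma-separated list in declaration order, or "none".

- capacity: CHECK does not forbid NULL (a CHECK constraint passes when its expression is NULL) → nullable.
- rating: no NOT NULL constraint applies → nullable.
- reservation_id: part of the PRIMARY KEY, which implies NOT NULL → not nullable.
- status: CHECK does not forbid NULL (a CHECK constraint passes when its expression is NULL) → nullable.
- title: declared NOT NULL → not nullable.
- copy_no: no NOT NULL constraint applies → nullable.
- summary: no NOT NULL constraint applies → nullable.
- address: declared NOT NULL → not nullable.
- language: CHECK does not forbid NULL (a CHECK constraint passes when its expression is NULL) → nullable.
- edition: DEFAULT only fills an omitted column; an explicit NULL is still allowed → nullable.

capacity, rating, status, copy_no, summary, language, edition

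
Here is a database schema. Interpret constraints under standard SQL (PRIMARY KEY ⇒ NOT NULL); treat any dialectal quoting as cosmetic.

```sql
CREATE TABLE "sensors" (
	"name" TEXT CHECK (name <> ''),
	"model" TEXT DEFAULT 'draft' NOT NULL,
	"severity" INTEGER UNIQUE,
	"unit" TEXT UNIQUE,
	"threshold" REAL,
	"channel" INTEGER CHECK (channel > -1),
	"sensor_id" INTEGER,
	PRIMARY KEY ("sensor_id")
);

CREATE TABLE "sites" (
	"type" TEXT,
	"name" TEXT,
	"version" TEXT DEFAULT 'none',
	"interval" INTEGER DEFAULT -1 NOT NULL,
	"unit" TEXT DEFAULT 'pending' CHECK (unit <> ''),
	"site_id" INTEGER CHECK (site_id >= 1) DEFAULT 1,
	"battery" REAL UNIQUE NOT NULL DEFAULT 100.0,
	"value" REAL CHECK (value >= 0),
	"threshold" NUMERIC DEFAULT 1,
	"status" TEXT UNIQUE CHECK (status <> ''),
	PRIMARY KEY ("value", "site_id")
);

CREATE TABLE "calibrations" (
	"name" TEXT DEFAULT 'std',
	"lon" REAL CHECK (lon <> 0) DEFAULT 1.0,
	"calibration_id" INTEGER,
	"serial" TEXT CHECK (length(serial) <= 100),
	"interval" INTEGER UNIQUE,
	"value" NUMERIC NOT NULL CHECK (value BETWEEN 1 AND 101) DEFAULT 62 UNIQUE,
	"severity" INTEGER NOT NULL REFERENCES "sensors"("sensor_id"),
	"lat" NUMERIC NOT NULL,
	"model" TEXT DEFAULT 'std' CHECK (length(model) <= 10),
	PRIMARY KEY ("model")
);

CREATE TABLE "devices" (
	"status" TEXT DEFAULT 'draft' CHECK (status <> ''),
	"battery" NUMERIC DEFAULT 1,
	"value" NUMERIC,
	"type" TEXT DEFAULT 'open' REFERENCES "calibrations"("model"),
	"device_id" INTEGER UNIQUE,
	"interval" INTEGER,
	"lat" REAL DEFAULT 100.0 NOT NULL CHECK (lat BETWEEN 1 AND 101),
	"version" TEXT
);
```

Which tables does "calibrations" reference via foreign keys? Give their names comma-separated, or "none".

sensors

- severity REFERENCES sensors(sensor_id).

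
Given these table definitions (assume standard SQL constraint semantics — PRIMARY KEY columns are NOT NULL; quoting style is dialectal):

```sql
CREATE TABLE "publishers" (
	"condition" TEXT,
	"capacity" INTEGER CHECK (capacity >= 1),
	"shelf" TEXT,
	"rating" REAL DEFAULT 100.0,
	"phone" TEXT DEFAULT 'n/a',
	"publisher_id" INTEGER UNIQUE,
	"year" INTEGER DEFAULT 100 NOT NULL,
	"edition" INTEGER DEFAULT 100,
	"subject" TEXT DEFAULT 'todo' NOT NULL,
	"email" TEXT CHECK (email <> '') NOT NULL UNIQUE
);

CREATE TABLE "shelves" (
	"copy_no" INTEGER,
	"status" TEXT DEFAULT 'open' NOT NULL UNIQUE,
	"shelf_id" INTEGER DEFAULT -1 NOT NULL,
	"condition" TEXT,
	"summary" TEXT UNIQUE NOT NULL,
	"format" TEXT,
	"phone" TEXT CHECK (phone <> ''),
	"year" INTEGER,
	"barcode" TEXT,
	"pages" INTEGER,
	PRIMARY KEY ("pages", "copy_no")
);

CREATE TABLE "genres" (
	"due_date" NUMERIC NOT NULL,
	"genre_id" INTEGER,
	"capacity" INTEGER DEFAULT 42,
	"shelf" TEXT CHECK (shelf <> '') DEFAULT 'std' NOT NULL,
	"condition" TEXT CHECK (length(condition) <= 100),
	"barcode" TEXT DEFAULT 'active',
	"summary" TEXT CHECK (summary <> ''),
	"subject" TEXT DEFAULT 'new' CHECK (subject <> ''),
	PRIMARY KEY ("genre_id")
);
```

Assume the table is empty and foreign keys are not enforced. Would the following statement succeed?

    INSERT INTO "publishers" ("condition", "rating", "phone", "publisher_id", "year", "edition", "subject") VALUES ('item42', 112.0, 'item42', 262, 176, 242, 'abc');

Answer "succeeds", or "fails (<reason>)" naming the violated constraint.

email is omitted from the column list and has no DEFAULT, so it would receive NULL.
But email is declared NOT NULL.

fails (NOT NULL on email)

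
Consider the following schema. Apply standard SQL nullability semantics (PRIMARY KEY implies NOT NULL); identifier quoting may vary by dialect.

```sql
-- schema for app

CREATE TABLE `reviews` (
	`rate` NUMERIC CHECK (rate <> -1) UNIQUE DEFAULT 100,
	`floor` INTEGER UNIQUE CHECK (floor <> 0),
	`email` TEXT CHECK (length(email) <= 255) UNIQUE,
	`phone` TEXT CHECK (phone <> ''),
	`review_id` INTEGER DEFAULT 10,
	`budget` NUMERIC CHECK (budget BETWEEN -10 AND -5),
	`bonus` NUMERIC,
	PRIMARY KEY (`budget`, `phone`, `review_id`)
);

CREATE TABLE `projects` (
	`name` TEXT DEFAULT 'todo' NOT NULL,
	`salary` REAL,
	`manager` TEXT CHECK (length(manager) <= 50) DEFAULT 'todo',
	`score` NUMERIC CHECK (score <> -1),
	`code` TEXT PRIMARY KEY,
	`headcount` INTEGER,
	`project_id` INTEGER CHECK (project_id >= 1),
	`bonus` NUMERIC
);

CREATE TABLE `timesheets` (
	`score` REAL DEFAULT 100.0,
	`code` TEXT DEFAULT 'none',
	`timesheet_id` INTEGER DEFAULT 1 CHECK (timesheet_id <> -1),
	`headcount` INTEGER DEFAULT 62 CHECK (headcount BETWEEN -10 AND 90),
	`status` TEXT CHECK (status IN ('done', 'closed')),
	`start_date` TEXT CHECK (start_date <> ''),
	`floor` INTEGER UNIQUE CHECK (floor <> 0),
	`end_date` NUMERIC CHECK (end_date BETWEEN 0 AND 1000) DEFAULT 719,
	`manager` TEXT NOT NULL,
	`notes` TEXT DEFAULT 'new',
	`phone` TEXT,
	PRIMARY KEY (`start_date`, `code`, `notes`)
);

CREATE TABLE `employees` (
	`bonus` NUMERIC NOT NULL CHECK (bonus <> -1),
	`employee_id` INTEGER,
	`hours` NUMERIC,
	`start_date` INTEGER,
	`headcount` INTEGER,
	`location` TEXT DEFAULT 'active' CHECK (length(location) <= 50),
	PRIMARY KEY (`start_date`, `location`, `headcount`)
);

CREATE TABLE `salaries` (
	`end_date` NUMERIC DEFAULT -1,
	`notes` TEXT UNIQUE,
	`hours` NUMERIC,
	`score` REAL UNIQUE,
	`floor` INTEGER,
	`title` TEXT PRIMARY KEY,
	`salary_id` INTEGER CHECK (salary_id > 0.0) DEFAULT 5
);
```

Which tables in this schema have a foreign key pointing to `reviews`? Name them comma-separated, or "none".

No REFERENCES clause anywhere in the schema names reviews.

none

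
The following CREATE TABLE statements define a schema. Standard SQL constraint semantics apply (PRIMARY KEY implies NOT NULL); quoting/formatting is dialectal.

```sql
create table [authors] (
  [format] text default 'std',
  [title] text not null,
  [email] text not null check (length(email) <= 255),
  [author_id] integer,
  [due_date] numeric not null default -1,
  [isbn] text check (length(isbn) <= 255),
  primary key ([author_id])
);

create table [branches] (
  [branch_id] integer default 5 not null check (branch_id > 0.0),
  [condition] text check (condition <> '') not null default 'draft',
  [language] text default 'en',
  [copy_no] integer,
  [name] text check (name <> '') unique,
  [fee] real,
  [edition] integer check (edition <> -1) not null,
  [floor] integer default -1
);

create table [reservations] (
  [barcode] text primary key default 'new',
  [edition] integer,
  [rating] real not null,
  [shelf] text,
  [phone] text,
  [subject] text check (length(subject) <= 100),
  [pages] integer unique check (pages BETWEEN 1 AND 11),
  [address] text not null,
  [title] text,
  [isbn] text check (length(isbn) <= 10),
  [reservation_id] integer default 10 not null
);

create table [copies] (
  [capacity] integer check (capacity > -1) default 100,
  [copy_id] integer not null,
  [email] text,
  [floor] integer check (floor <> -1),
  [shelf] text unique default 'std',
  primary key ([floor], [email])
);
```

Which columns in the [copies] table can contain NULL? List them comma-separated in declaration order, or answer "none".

- capacity: CHECK does not forbid NULL (a CHECK constraint passes when its expression is NULL) → nullable.
- copy_id: declared NOT NULL → not nullable.
- email: part of the PRIMARY KEY, which implies NOT NULL → not nullable.
- floor: part of the PRIMARY KEY, which implies NOT NULL → not nullable.
- shelf: UNIQUE does not imply NOT NULL → nullable.

capacity, shelf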